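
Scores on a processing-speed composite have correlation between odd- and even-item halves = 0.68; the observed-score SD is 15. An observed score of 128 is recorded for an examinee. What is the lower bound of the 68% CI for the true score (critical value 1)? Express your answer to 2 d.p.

121.45

Full-length reliability (Spearman-Brown) = 2(0.68)/(1+0.68) ≈ 0.8095
The standard error of measurement is 15.0000×√(1 − 0.8095) ≈ 15.0000×0.4364 ≈ 6.5465.
Half-width = 1×6.5465 ≈ 6.5465
Lower bound: 128 − 6.5465 = 121.4535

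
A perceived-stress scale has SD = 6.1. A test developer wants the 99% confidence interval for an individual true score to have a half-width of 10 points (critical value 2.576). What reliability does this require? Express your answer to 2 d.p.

SEM needed = half-width / z = 10/2.576 ≃ 3.882
Required reliability = 1 − (SEM/SD)² = 1 − 0.405 ≃ 0.595

0.60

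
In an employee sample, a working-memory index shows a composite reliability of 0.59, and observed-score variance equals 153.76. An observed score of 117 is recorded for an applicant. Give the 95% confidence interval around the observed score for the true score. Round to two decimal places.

[101.44, 132.56]

σ = 153.76^(1/2) = 12.4000
SEM = 12.4000 · √(1 − 0.5900) = 12.4000 · √0.4100 ≈ 12.4000 · 0.6403 ≈ 7.9399
1.96 · SEM ≈ 15.5622
95% CI: 117 ± 15.5622 = [101.4378, 132.5622]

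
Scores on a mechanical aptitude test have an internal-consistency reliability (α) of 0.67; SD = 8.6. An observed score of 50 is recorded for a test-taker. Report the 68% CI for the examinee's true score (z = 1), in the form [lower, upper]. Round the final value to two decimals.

[45.06, 54.94]

SEM = 8.6000 * √(1 − 0.6700) = 8.6000 * √0.3300 ≃ 8.6000 * 0.5745 ≃ 4.9403
Half-width = 1*4.9403 ≃ 4.9403
Interval: (45.0597, 54.9403)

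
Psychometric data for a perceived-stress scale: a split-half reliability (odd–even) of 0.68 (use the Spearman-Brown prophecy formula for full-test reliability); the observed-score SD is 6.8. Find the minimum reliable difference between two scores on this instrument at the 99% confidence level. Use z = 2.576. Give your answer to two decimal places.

r_full = 2·0.68 / (1 + 0.68) ≈ 0.810
SEM = 6.800 * √(1 − 0.810) = 6.800 * √0.190 ≈ 6.800 * 0.436 ≈ 2.968
Standard error of the difference = 2.968·√2 ≈ 4.197
Minimum reliable difference = 2.576 * SE_diff ≈ 2.576 * 4.197 ≈ 10.812

10.81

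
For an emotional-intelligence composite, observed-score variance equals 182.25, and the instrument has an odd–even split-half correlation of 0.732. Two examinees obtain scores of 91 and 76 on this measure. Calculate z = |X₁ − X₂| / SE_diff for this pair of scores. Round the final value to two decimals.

σ = 182.25^(1/2) = 13.50000
Spearman-Brown: r = 2(0.732) / (1 + 0.732) = 1.46400 / 1.73200 ≈ 0.84527
SEM = 13.50000*√(1 − 0.84527) ≈ 5.31040
Standard error of the difference = 5.31040·√2 ≈ 7.51004
z = |91 − 76| / 7.51004 = 15 / 7.51004 ≈ 1.99733

2.00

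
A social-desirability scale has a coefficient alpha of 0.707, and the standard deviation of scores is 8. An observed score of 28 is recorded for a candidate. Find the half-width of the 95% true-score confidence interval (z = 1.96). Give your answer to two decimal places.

8.49

SEM = 8.0000×√(1 − 0.7070) ≃ 4.3304
1.96 × SEM ≃ 8.4875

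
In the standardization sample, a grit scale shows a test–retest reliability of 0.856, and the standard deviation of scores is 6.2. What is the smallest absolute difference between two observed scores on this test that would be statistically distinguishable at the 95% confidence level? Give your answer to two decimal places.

SEM = 6.2000 * √(1 − 0.8560) = 6.2000 * √0.1440 ≃ 6.2000 * 0.3795 ≃ 2.3527
SE_diff = SEM * √2 ≃ 2.3527 * 1.4142 ≃ 3.3273
Smallest detectable difference = 1.96*3.3273 ≃ 6.5214

6.52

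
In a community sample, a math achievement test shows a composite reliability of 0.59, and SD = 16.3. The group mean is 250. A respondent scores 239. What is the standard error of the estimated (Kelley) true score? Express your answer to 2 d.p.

SE_est = SD × √(r(1 − r)) = 16.300 × √0.242 ≈ 16.300 × 0.492 ≈ 8.017

8.02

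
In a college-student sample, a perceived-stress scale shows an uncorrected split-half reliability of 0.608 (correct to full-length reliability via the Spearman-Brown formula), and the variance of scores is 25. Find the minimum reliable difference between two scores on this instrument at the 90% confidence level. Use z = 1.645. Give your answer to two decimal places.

5.74

SD = √25 ≈ 5.0000
Spearman-Brown: r = 2(0.608) / (1 + 0.608) = 1.2160 / 1.6080 ≈ 0.7562
SEM = 5.0000×√(1 − 0.7562) ≈ 2.4687
Standard error of the difference = 2.4687·√2 ≈ 3.4913
Smallest detectable difference = 1.645×3.4913 ≈ 5.7432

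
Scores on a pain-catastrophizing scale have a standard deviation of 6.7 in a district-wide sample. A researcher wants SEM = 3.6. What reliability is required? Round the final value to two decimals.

0.71

r = 1 − (3.6000/6.7)² ≈ 1 − 0.2887 ≈ 0.7113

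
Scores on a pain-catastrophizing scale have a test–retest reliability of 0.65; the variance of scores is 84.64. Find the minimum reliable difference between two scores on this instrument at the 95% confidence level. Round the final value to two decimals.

SD = √84.64 ≈ 9.2000
SEM = 9.2000 * √(1 − 0.6500) = 9.2000 * √0.3500 ≈ 9.2000 * 0.5916 ≈ 5.4428
SE_diff = SEM * √2 ≈ 5.4428 * 1.4142 ≈ 7.6973
Smallest detectable difference = 1.96*7.6973 ≈ 15.0867

15.09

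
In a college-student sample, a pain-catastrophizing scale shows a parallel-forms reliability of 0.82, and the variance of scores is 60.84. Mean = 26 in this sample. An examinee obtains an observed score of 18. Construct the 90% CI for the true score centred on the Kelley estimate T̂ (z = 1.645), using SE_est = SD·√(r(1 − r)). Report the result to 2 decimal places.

[14.51, 24.37]

SD = √60.84 = 7.800
Estimated true score = 0.820×18 + (1 − 0.820)×26 ≃ 19.440
SE_est = 7.800·√[r(1 − r)] ≃ 2.997
CI = 19.440 ± 1.645 × 2.997 → [14.510, 24.370]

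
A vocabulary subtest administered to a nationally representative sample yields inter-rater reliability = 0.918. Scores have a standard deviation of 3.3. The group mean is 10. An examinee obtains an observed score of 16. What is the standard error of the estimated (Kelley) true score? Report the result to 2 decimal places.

SE_est = SD × √(r(1 − r)) = 3.30000 × √0.07528 ≃ 3.30000 × 0.27436 ≃ 0.90540

0.91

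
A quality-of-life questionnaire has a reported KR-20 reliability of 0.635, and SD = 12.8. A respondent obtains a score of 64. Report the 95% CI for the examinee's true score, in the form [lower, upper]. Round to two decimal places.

The standard error of measurement is 12.8000*√(1 − 0.6350) ≈ 12.8000*0.6042 ≈ 7.7331.
Half-width = 1.96*7.7331 ≈ 15.1570
Interval: (48.8430, 79.1570)

[48.84, 79.16]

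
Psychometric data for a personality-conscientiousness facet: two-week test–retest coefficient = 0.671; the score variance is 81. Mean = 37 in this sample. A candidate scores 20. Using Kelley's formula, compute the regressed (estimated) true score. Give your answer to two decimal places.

25.59

T̂ = 0.6710(20) + 0.3290(37) ≈ 25.5930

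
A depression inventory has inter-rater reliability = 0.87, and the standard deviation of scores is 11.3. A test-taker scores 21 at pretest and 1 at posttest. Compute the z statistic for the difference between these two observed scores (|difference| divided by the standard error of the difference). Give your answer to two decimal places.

3.47

SEM = 11.3000·√(1 − 0.8700) ≈ 4.0743
SE_diff = SEM · √2 ≈ 4.0743 · 1.4142 ≈ 5.7619
z = |21 − 1| / 5.7619 = 20 / 5.7619 ≈ 3.4711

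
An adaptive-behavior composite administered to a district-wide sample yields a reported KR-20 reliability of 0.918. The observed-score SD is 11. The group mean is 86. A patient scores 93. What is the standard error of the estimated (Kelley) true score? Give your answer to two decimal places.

SE_est = SD · √(r(1 − r)) = 11.000 · √0.075 ≈ 11.000 · 0.274 ≈ 3.018

3.02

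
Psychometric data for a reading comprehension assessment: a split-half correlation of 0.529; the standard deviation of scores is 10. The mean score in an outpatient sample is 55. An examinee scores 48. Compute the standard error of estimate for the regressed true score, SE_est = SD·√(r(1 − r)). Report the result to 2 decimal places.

Full-length reliability (Spearman-Brown) = 2(0.529)/(1+0.529) ≈ 0.692
SE_est = SD × √(r(1 − r)) = 10.000 × √0.213 ≈ 10.000 × 0.462 ≈ 4.617

4.62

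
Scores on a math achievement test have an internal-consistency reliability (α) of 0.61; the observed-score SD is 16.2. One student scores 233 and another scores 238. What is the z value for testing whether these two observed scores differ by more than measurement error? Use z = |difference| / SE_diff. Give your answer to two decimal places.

0.35

SEM = 16.200 · √(1 − 0.610) = 16.200 · √0.390 ≈ 16.200 · 0.624 ≈ 10.117
SE_diff = √2 · SEM ≈ 14.307
z = 5 / 14.307 ≈ 0.349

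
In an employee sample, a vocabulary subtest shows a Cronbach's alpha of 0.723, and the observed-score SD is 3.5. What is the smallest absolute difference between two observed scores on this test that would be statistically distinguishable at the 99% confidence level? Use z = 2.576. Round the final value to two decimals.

6.71

SEM = 3.50000 · √(1 − 0.72300) = 3.50000 · √0.27700 ≈ 3.50000 · 0.52631 ≈ 1.84208
Standard error of the difference = 1.84208·√2 ≈ 2.60509
Smallest detectable difference = 2.576·2.60509 ≈ 6.71071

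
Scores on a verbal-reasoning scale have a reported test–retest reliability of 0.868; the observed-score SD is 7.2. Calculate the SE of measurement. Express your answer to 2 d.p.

2.62

SEM = 7.200·√(1 − 0.868) ≃ 2.616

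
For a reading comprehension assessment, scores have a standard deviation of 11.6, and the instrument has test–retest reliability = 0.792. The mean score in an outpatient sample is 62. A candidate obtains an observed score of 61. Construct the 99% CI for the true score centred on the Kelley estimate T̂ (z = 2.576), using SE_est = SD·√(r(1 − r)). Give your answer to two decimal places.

[49.08, 73.34]

T̂ = 0.7920(61) + 0.2080(62) ≈ 61.2080
SE_est = SD · √(r(1 − r)) = 11.6000 · √0.1647 ≈ 11.6000 · 0.4059 ≈ 4.7082
99% CI: 61.2080 ± 12.1282 ≈ (49.0798, 73.3362)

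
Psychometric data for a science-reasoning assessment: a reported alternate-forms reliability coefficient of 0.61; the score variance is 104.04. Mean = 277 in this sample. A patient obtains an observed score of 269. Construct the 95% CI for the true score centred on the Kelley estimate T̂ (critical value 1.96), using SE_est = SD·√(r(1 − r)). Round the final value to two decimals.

SD = √104.04 ≈ 10.200
Estimated true score = 0.610·269 + (1 − 0.610)·277 ≈ 272.120
SE_est = 10.200·√(0.610·0.390) ≈ 4.975
95% CI: 272.120 ± 9.751 ≈ (262.369, 281.871)

[262.37, 281.87]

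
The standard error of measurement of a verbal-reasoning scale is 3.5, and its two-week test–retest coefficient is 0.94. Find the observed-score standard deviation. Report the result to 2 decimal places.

14.29

σ = SEM·(1 − r)^(−1/2) ≃ 3.5×4.08248 ≃ 14.28869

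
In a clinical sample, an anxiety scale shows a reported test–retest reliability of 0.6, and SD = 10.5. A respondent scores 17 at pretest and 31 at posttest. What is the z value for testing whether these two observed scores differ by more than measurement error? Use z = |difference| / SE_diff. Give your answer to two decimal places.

SEM = 10.5000 * √(1 − 0.6000) = 10.5000 * √0.4000 ≃ 10.5000 * 0.6325 ≃ 6.6408
Standard error of the difference = 6.6408·√2 ≃ 9.3915
z = |17 − 31| / 9.3915 = 14 / 9.3915 ≃ 1.4907

1.49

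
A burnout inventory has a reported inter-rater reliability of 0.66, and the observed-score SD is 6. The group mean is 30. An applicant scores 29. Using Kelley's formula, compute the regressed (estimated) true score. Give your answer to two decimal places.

29.34

T̂ = 0.66000(29) + 0.34000(30) ≈ 29.34000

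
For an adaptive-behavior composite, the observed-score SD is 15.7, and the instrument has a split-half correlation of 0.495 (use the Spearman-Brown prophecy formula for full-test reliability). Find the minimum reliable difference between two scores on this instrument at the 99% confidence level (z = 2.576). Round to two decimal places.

Full-length reliability (Spearman-Brown) = 2(0.495)/(1+0.495) ≈ 0.6622
SEM = 15.7000×√(1 − 0.6622) ≈ 9.1248
SE_diff = √2 × SEM ≈ 12.9045
Smallest detectable difference = 2.576×12.9045 ≈ 33.2419

33.24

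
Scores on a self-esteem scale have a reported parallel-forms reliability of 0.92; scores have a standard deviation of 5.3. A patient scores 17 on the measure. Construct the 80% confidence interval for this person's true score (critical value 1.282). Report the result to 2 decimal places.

[15.08, 18.92]

SEM = 5.300×√(1 − 0.920) ≈ 1.499
1.282 × SEM ≈ 1.922
80% CI: 17 ± 1.922 = [15.078, 18.922]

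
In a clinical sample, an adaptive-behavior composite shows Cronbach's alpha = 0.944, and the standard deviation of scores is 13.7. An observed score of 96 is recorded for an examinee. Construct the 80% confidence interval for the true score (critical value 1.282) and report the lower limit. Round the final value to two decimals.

91.84

SEM = 13.700×√(1 − 0.944) ≈ 3.242
1.282 × SEM ≈ 4.156
Lower bound: 96 − 4.156 = 91.844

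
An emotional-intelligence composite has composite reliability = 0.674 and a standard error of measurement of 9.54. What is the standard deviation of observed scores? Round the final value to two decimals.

SD = 9.54 / √(1 − 0.674) ≈ 16.7086

16.71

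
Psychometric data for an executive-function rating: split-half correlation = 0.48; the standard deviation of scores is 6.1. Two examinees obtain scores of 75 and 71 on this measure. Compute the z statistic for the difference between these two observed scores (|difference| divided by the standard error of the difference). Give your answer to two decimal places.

0.78

Full-length reliability (Spearman-Brown) = 2(0.48)/(1+0.48) ≈ 0.649
SEM = 6.100×√(1 − 0.649) ≈ 3.616
SE_diff = SEM × √2 ≈ 3.616 × 1.414 ≈ 5.113
z = 4 / 5.113 ≈ 0.782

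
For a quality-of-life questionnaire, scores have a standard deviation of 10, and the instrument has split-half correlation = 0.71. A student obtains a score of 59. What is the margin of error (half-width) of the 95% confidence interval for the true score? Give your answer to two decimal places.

8.07

Spearman-Brown: r = 2(0.71) / (1 + 0.71) = 1.420 / 1.710 ≃ 0.830
The standard error of measurement is 10.000×√(1 − 0.830) ≃ 10.000×0.412 ≃ 4.118.
Half-width = 1.96×4.118 ≃ 8.072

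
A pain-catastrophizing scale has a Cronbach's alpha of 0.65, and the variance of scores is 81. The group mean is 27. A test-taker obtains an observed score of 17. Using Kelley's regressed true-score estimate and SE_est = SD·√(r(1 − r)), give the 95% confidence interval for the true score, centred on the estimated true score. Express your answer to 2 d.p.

σ = 81^(1/2) = 9.000
T̂ = r·X + (1 − r)·M = 0.650×17 + 0.350×27 = 11.050 + 9.450 ≈ 20.500
SE_est = 9.000×√(0.650×0.350) ≈ 4.293
95% CI: 20.500 ± 8.414 ≈ (12.086, 28.914)

[12.09, 28.91]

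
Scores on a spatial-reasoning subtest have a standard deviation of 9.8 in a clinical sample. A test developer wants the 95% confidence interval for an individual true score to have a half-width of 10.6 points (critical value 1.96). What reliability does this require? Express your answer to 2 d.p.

SEM needed = half-width / z = 10.6/1.96 ≃ 5.4082
Required reliability = 1 − (SEM/SD)² = 1 − 0.3045 ≃ 0.6955

0.70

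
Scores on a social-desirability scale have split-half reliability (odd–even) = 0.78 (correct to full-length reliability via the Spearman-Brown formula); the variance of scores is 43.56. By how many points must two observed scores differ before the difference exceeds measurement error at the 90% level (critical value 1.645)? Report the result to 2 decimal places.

5.40

SD = √43.56 = 6.6000
r_full = 2·0.78 / (1 + 0.78) ≈ 0.8764
SEM = 6.6000 × √(1 − 0.8764) = 6.6000 × √0.1236 ≈ 6.6000 × 0.3516 ≈ 2.3203
Standard error of the difference = 2.3203·√2 ≈ 3.2814
Minimum reliable difference = 1.645 × SE_diff ≈ 1.645 × 3.2814 ≈ 5.3979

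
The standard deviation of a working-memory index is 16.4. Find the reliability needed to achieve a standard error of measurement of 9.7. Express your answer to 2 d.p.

0.65

r = 1 − (SEM / SD)² = 1 − (9.7000 / 16.4)² ≈ 1 − 0.3498 ≈ 0.6502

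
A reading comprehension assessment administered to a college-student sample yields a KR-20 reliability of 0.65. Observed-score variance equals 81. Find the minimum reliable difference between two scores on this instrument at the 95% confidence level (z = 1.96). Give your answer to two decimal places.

14.76

SD = √81 ≈ 9.0000
SEM = 9.0000 × √(1 − 0.6500) = 9.0000 × √0.3500 ≈ 9.0000 × 0.5916 ≈ 5.3245
SE_diff = √2 × SEM ≈ 7.5299
Minimum reliable difference = 1.96 × SE_diff ≈ 1.96 × 7.5299 ≈ 14.7587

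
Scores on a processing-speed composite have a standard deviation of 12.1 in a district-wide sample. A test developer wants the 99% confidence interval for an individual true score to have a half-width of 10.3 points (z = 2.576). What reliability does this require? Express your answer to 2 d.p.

SEM needed = half-width / z = 10.3/2.576 ≃ 3.99845
r = 1 − (SEM / SD)² = 1 − (3.99845 / 12.1)² ≃ 1 − 0.10920 ≃ 0.89080

0.89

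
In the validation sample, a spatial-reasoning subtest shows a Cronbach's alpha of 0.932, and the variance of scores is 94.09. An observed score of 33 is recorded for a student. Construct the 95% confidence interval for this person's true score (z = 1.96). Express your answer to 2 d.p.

[28.04, 37.96]

σ = 94.09^(1/2) = 9.70000
SEM = 9.70000 × √(1 − 0.93200) = 9.70000 × √0.06800 ≈ 9.70000 × 0.26077 ≈ 2.52945
Half-width = 1.96×2.52945 ≈ 4.95772
CI = 33 ± 4.95772 → [28.04228, 37.95772]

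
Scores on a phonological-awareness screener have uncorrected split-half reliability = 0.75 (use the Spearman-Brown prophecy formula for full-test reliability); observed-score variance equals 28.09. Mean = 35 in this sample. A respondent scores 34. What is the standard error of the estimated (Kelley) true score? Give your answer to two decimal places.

SD = √28.09 ≈ 5.30000
Full-length reliability (Spearman-Brown) = 2(0.75)/(1+0.75) ≈ 0.85714
SE_est = SD · √(r(1 − r)) = 5.30000 · √0.12245 ≈ 5.30000 · 0.34993 ≈ 1.85461

1.85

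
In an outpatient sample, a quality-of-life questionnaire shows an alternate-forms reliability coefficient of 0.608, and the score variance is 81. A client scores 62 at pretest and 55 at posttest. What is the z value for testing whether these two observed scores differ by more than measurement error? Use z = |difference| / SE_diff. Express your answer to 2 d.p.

0.88

σ = 81^(1/2) = 9.000
The standard error of measurement is 9.000*√(1 − 0.608) ≈ 9.000*0.626 ≈ 5.635.
Standard error of the difference = 5.635·√2 ≈ 7.969
z = 7 / 7.969 ≈ 0.878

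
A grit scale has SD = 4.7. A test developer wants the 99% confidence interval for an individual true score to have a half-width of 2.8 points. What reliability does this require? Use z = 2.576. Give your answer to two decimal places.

0.95

Required SEM = 2.8 / 2.576 ≈ 1.08696
Required reliability = 1 − (SEM/SD)² = 1 − 0.05348 ≈ 0.94652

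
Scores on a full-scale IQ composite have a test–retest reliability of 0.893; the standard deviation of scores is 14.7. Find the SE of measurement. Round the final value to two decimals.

4.81

SEM = 14.700 * √(1 − 0.893) = 14.700 * √0.107 ≈ 14.700 * 0.327 ≈ 4.808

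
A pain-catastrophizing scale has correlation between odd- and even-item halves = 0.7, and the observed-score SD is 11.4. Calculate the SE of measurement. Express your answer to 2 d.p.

4.79

Full-length reliability (Spearman-Brown) = 2(0.7)/(1+0.7) ≃ 0.824
SEM = 11.400·√(1 − 0.824) ≃ 4.789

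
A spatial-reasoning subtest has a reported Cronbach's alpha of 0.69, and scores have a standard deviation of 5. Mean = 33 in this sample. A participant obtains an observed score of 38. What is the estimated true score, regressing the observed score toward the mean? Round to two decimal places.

T̂ = r·X + (1 − r)·M = 0.690·38 + 0.310·33 = 26.220 + 10.230 ≈ 36.450

36.45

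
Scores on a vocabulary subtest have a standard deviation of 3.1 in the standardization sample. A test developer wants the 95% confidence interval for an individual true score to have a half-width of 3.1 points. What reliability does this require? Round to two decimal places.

SEM needed = half-width / z = 3.1/1.96 ≈ 1.582
Required reliability = 1 − (SEM/SD)² = 1 − 0.260 ≈ 0.740

0.74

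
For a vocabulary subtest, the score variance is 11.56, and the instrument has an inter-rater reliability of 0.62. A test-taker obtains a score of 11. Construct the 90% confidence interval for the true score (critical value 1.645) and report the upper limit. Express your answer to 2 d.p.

14.45

σ = 11.56^(1/2) = 3.40000
The standard error of measurement is 3.40000·√(1 − 0.62000) ≈ 3.40000·0.61644 ≈ 2.09590.
1.645 · SEM ≈ 3.44776
Upper limit = 11 + 3.44776 ≈ 14.44776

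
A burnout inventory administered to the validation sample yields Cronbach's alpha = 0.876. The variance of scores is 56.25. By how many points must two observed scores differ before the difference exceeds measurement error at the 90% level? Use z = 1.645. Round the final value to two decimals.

6.14

σ = 56.25^(1/2) = 7.5000
SEM = 7.5000 · √(1 − 0.8760) = 7.5000 · √0.1240 ≈ 7.5000 · 0.3521 ≈ 2.6410
SE_diff = √2 · SEM ≈ 3.7350
Smallest detectable difference = 1.645·3.7350 ≈ 6.1440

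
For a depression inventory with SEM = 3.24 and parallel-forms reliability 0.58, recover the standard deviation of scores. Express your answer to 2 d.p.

SD = SEM / √(1 − r) = 3.24 / √0.4200 ≃ 3.24 / 0.6481 ≃ 4.9994

5.00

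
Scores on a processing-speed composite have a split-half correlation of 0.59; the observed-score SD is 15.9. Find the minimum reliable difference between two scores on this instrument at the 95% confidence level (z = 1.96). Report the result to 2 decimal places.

22.38

Spearman-Brown: r = 2(0.59) / (1 + 0.59) = 1.180 / 1.590 ≈ 0.742
SEM = 15.900*√(1 − 0.742) ≈ 8.074
SE_diff = SEM * √2 ≈ 8.074 * 1.414 ≈ 11.418
Minimum reliable difference = 1.96 * SE_diff ≈ 1.96 * 11.418 ≈ 22.380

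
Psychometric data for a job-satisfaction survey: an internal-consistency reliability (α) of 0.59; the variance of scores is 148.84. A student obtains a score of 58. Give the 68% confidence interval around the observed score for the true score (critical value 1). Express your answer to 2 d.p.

SD = √148.84 ≃ 12.2000
The standard error of measurement is 12.2000×√(1 − 0.5900) ≃ 12.2000×0.6403 ≃ 7.8118.
Margin = 1 × 7.8118 ≃ 7.8118
Interval: (50.1882, 65.8118)

[50.19, 65.81]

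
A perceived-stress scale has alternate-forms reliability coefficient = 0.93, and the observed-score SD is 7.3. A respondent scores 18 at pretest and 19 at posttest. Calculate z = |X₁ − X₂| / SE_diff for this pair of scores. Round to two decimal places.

0.37

SEM = 7.30000 · √(1 − 0.93000) = 7.30000 · √0.07000 ≈ 7.30000 · 0.26458 ≈ 1.93140
SE_diff = SEM · √2 ≈ 1.93140 · 1.41421 ≈ 2.73141
z = 1 / 2.73141 ≈ 0.36611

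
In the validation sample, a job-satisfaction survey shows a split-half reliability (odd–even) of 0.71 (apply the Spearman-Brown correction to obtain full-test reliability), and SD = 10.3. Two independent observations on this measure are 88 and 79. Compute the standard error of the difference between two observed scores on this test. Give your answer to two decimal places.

Full-length reliability (Spearman-Brown) = 2(0.71)/(1+0.71) ≈ 0.83041
The standard error of measurement is 10.30000×√(1 − 0.83041) ≈ 10.30000×0.41181 ≈ 4.24168.
Standard error of the difference = 4.24168·√2 ≈ 5.99865

6.00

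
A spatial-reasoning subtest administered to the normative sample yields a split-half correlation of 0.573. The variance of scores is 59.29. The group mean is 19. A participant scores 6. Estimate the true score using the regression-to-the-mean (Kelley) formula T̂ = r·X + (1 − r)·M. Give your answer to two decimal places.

Full-length reliability (Spearman-Brown) = 2(0.573)/(1+0.573) ≈ 0.7285
Estimated true score = 0.7285·6 + (1 − 0.7285)·19 ≈ 9.5289

9.53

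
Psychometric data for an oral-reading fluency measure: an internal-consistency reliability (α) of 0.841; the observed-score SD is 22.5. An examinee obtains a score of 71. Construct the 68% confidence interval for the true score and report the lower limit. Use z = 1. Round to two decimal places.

62.03

The standard error of measurement is 22.500*√(1 − 0.841) ≃ 22.500*0.399 ≃ 8.972.
Margin = 1 * 8.972 ≃ 8.972
Lower bound: 71 − 8.972 = 62.028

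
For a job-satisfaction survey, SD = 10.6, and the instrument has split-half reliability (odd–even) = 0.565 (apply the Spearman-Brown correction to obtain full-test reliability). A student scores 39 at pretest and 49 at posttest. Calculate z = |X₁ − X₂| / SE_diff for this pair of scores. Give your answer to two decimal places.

Spearman-Brown: r = 2(0.565) / (1 + 0.565) = 1.130 / 1.565 ≈ 0.722
SEM = 10.600·√(1 − 0.722) ≈ 5.588
SE_diff = SEM · √2 ≈ 5.588 · 1.414 ≈ 7.903
z = 10 / 7.903 ≈ 1.265

1.27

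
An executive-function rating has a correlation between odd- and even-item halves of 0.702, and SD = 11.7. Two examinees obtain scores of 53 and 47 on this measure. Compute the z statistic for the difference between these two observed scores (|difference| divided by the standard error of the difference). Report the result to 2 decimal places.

0.87

r_full = 2·0.702 / (1 + 0.702) ≈ 0.8249
SEM = 11.7000*√(1 − 0.8249) ≈ 4.8957
SE_diff = √2 * SEM ≈ 6.9236
z = 6 / 6.9236 ≈ 0.8666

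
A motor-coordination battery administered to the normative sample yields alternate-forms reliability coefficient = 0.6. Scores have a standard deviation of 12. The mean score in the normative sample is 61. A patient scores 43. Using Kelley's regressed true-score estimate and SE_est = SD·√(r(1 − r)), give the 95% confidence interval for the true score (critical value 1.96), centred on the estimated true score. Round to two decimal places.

Estimated true score = 0.6000·43 + (1 − 0.6000)·61 ≈ 50.2000
SE_est = 12.0000·√[r(1 − r)] ≈ 5.8788
CI = 50.2000 ± 1.96 · 5.8788 → [38.6776, 61.7224]

[38.68, 61.72]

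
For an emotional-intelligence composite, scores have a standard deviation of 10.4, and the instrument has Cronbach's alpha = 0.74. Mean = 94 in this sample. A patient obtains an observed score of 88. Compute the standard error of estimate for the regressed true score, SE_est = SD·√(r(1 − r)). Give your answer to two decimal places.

SE_est = SD * √(r(1 − r)) = 10.40000 * √0.19240 ≈ 10.40000 * 0.43863 ≈ 4.56180

4.56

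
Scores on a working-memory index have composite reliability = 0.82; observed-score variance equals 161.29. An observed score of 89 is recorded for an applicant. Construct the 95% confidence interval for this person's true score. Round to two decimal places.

SD = √161.29 = 12.700
SEM = 12.700 × √(1 − 0.820) = 12.700 × √0.180 ≃ 12.700 × 0.424 ≃ 5.388
Margin = 1.96 × 5.388 ≃ 10.561
95% CI: 89 ± 10.561 = [78.439, 99.561]

[78.44, 99.56]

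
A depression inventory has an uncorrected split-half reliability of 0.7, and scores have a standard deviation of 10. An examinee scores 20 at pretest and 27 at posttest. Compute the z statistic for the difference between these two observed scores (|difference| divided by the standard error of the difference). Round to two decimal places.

r_full = 2·0.7 / (1 + 0.7) ≈ 0.8235
SEM = 10.0000 · √(1 − 0.8235) = 10.0000 · √0.1765 ≈ 10.0000 · 0.4201 ≈ 4.2008
SE_diff = √2 · SEM ≈ 5.9409
z = 7 / 5.9409 ≈ 1.1783

1.18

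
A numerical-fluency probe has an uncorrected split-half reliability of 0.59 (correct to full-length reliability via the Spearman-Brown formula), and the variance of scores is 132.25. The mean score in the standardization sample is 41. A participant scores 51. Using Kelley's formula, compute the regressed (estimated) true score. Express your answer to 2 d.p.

r_full = 2·0.59 / (1 + 0.59) ≃ 0.74214
T̂ = 0.74214(51) + 0.25786(41) ≃ 48.42138

48.42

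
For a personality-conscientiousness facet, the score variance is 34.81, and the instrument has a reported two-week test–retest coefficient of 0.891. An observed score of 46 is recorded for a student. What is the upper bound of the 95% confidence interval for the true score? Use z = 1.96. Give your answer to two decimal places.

SD = √34.81 = 5.90000
SEM = 5.90000*√(1 − 0.89100) ≈ 1.94789
Half-width = 1.96*1.94789 ≈ 3.81787
Upper bound: 46 + 3.81787 = 49.81787

49.82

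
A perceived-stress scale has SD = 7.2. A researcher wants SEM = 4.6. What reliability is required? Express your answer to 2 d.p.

0.59

r = 1 − (SEM / SD)² = 1 − (4.6000 / 7.2)² ≈ 1 − 0.4082 ≈ 0.5918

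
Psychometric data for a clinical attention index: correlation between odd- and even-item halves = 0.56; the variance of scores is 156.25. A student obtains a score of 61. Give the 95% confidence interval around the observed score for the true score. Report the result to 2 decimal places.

SD = √156.25 = 12.5000
r_full = 2·0.56 / (1 + 0.56) ≈ 0.7179
SEM = 12.5000*√(1 − 0.7179) ≈ 6.6386
1.96 * SEM ≈ 13.0116
Interval: (47.9884, 74.0116)

[47.99, 74.01]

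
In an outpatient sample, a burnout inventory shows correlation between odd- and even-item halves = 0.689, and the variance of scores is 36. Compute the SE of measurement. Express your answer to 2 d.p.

2.57

SD = √36 ≈ 6.0000
r_full = 2·0.689 / (1 + 0.689) ≈ 0.8159
SEM = 6.0000·√(1 − 0.8159) ≈ 2.5746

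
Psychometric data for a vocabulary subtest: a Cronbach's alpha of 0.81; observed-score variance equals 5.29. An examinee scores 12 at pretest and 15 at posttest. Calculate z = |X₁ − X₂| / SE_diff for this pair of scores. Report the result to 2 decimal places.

2.12

σ = 5.29^(1/2) = 2.3000
The standard error of measurement is 2.3000*√(1 − 0.8100) ≃ 2.3000*0.4359 ≃ 1.0025.
Standard error of the difference = 1.0025·√2 ≃ 1.4178
z = |12 − 15| / 1.4178 = 3 / 1.4178 ≃ 2.1159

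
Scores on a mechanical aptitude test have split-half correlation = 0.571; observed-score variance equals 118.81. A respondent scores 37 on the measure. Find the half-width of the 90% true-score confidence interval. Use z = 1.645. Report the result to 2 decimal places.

SD = √118.81 = 10.900
Spearman-Brown: r = 2(0.571) / (1 + 0.571) = 1.142 / 1.571 ≃ 0.727
SEM = 10.900 * √(1 − 0.727) = 10.900 * √0.273 ≃ 10.900 * 0.523 ≃ 5.696
1.645 * SEM ≃ 9.370

9.37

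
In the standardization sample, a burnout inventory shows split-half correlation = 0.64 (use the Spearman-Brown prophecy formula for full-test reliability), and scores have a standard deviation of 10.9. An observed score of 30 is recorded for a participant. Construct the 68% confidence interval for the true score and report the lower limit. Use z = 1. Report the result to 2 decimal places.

r_full = 2·0.64 / (1 + 0.64) ≈ 0.780
SEM = 10.900 × √(1 − 0.780) = 10.900 × √0.220 ≈ 10.900 × 0.469 ≈ 5.107
Half-width = 1×5.107 ≈ 5.107
Lower limit = 30 − 5.107 ≈ 24.893

24.89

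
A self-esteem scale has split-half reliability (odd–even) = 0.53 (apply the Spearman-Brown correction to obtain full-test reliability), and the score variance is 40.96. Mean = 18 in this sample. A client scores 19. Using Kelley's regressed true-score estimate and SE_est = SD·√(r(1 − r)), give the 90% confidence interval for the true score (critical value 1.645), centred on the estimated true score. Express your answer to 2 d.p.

[13.84, 23.55]

SD = √40.96 = 6.40000
r_full = 2·0.53 / (1 + 0.53) ≈ 0.69281
T̂ = r·X + (1 − r)·M = 0.69281×19 + 0.30719×18 ≈ 13.16340 + 5.52941 ≈ 18.69281
SE_est = SD × √(r(1 − r)) = 6.40000 × √0.21282 ≈ 6.40000 × 0.46133 ≈ 2.95250
CI = 18.69281 ± 1.645 × 2.95250 → [13.83594, 23.54968]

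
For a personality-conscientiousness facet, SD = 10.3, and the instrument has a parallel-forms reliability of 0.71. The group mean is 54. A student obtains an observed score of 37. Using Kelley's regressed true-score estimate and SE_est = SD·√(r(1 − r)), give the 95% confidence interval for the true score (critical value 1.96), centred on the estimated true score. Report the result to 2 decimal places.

T̂ = r·X + (1 − r)·M = 0.71000*37 + 0.29000*54 = 26.27000 + 15.66000 ≈ 41.93000
SE_est = SD * √(r(1 − r)) = 10.30000 * √0.20590 ≈ 10.30000 * 0.45376 ≈ 4.67375
95% CI: 41.93000 ± 9.16055 ≈ (32.76945, 51.09055)

[32.77, 51.09]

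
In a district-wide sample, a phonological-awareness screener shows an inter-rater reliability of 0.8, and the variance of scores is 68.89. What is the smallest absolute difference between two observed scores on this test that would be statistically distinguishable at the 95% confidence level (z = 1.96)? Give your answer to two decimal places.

10.29

SD = √68.89 ≈ 8.30000
SEM = 8.30000*√(1 − 0.80000) ≈ 3.71187
SE_diff = SEM * √2 ≈ 3.71187 * 1.41421 ≈ 5.24938
Smallest detectable difference = 1.96*5.24938 ≈ 10.28879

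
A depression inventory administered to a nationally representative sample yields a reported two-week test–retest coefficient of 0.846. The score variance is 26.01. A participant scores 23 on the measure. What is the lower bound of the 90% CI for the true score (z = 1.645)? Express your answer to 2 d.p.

σ = 26.01^(1/2) = 5.10000
SEM = 5.10000 * √(1 − 0.84600) = 5.10000 * √0.15400 ≃ 5.10000 * 0.39243 ≃ 2.00138
Margin = 1.645 * 2.00138 ≃ 3.29228
Lower limit = 23 − 3.29228 ≃ 19.70772

19.71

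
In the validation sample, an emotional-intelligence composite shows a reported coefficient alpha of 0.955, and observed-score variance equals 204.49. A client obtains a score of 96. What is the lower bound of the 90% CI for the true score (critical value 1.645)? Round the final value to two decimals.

SD = √204.49 ≈ 14.30000
SEM = 14.30000 × √(1 − 0.95500) = 14.30000 × √0.04500 ≈ 14.30000 × 0.21213 ≈ 3.03349
Half-width = 1.645×3.03349 ≈ 4.99009
Lower limit = 96 − 4.99009 ≈ 91.00991

91.01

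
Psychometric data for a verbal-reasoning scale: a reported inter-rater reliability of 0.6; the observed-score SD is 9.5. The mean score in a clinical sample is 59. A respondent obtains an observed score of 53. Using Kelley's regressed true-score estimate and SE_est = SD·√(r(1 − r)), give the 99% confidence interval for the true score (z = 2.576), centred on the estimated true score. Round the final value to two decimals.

T̂ = 0.6000(53) + 0.4000(59) ≈ 55.4000
SE_est = SD × √(r(1 − r)) = 9.5000 × √0.2400 ≈ 9.5000 × 0.4899 ≈ 4.6540
99% CI: 55.4000 ± 11.9888 ≈ (43.4112, 67.3888)

[43.41, 67.39]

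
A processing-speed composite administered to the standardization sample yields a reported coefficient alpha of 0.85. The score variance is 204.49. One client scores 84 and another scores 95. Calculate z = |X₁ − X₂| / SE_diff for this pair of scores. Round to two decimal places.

1.40

σ = 204.49^(1/2) = 14.300
SEM = 14.300 · √(1 − 0.850) = 14.300 · √0.150 ≈ 14.300 · 0.387 ≈ 5.538
SE_diff = SEM · √2 ≈ 5.538 · 1.414 ≈ 7.832
z = |84 − 95| / 7.832 = 11 / 7.832 ≈ 1.404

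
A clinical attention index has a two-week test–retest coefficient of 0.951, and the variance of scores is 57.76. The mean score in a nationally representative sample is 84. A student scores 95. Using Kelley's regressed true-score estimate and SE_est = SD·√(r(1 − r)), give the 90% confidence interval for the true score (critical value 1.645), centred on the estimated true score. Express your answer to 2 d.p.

SD = √57.76 ≈ 7.6000
T̂ = 0.9510(95) + 0.0490(84) ≈ 94.4610
SE_est = SD * √(r(1 − r)) = 7.6000 * √0.0466 ≈ 7.6000 * 0.2159 ≈ 1.6406
CI = 94.4610 ± 1.645 * 1.6406 → [91.7622, 97.1598]

[91.76, 97.16]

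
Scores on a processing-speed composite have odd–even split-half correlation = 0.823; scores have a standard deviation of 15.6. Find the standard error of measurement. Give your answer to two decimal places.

4.86

r_full = 2·0.823 / (1 + 0.823) ≈ 0.90291
The standard error of measurement is 15.60000*√(1 − 0.90291) ≈ 15.60000*0.31160 ≈ 4.86091.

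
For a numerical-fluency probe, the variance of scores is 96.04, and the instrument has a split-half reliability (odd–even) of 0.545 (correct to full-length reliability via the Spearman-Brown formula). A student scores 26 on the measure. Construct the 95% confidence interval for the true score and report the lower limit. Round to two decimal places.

SD = √96.04 = 9.80000
r_full = 2·0.545 / (1 + 0.545) ≈ 0.70550
SEM = 9.80000×√(1 − 0.70550) ≈ 5.31824
Margin = 1.96 × 5.31824 ≈ 10.42374
Lower limit = 26 − 10.42374 ≈ 15.57626

15.58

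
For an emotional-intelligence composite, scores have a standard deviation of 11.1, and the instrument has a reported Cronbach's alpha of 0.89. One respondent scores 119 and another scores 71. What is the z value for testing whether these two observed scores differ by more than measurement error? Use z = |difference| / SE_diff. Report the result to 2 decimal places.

9.22

SEM = 11.1000*√(1 − 0.8900) ≈ 3.6815
SE_diff = √2 * SEM ≈ 5.2064
z = |119 − 71| / 5.2064 = 48 / 5.2064 ≈ 9.2195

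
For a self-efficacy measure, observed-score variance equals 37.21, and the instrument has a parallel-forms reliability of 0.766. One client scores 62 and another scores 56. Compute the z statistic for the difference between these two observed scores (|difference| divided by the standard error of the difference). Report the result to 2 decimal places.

SD = √37.21 ≃ 6.10000
SEM = 6.10000 × √(1 − 0.76600) = 6.10000 × √0.23400 ≃ 6.10000 × 0.48374 ≃ 2.95079
SE_diff = √2 × SEM ≃ 4.17304
z = |62 − 56| / 4.17304 = 6 / 4.17304 ≃ 1.43780

1.44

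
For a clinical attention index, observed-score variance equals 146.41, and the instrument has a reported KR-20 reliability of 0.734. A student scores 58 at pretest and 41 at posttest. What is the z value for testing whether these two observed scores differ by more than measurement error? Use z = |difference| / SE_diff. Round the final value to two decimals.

1.93

SD = √146.41 = 12.100
SEM = 12.100×√(1 − 0.734) ≃ 6.241
SE_diff = SEM × √2 ≃ 6.241 × 1.414 ≃ 8.826
z = 17 / 8.826 ≃ 1.926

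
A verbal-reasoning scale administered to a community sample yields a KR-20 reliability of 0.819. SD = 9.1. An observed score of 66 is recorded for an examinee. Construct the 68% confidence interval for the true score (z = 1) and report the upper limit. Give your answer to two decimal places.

SEM = 9.1000 * √(1 − 0.8190) = 9.1000 * √0.1810 ≃ 9.1000 * 0.4254 ≃ 3.8715
1 * SEM ≃ 3.8715
Upper bound: 66 + 3.8715 = 69.8715

69.87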